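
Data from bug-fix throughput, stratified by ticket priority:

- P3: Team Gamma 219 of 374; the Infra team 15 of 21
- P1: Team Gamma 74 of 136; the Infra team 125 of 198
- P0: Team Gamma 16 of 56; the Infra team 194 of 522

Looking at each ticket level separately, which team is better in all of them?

P3: Team Gamma 219/374 = 58.6%, the Infra team 15/21 = 71.4% → the Infra team
P1: Team Gamma 74/136 = 54.4%, the Infra team 125/198 = 63.1% → the Infra team
P0: Team Gamma 16/56 = 28.6%, the Infra team 194/522 = 37.2% → the Infra team
The Infra team has the higher rate in all 3 groups.

the Infra team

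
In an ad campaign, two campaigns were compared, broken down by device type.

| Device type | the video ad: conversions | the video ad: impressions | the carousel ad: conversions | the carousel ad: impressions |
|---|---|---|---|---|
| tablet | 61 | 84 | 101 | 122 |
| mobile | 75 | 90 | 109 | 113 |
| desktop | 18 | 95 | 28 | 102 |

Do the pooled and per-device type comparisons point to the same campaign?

Tablet: the video ad 61/84 = 72.6%, the carousel ad 101/122 = 82.8% → the carousel ad
Mobile: the video ad 75/90 = 83.3%, the carousel ad 109/113 = 96.5% → the carousel ad
Desktop: the video ad 18/95 = 18.9%, the carousel ad 28/102 = 27.5% → the carousel ad
Overall: the video ad 154/269 = 57.2%, the carousel ad 238/337 = 70.6% → the carousel ad
The carousel ad wins overall and in every device group — no reversal.

Yes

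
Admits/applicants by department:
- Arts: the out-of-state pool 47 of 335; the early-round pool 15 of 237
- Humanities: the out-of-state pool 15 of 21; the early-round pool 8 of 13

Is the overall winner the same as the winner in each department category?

Arts: the out-of-state pool 47/335 = 14.0%, the early-round pool 15/237 = 6.3% → the out-of-state pool
Humanities: the out-of-state pool 15/21 = 71.4%, the early-round pool 8/13 = 61.5% → the out-of-state pool
Overall: the out-of-state pool 62/356 = 17.4%, the early-round pool 23/250 = 9.2% → the out-of-state pool
The out-of-state pool wins overall and in every department group — no reversal.

Yes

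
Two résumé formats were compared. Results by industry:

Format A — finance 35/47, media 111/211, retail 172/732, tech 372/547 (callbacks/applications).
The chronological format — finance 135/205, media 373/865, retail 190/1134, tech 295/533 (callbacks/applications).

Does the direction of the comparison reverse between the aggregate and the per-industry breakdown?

Finance: Format A 35/47 = 74.5%, the chronological format 135/205 = 65.9% → Format A
Media: Format A 111/211 = 52.6%, the chronological format 373/865 = 43.1% → Format A
Retail: Format A 172/732 = 23.5%, the chronological format 190/1134 = 16.8% → Format A
Tech: Format A 372/547 = 68.0%, the chronological format 295/533 = 55.3% → Format A
Overall: Format A 690/1537 = 44.9%, the chronological format 993/2737 = 36.3% → Format A
Format A wins overall and in every industry group — no reversal.

No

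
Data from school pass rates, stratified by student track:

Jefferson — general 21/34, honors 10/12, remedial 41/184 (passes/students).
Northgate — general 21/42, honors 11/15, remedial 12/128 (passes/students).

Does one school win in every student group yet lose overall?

General: Jefferson 21/34 = 61.8%, Northgate 21/42 = 50.0% → Jefferson
Honors: Jefferson 10/12 = 83.3%, Northgate 11/15 = 73.3% → Jefferson
Remedial: Jefferson 41/184 = 22.3%, Northgate 12/128 = 9.4% → Jefferson
Overall: Jefferson 72/230 = 31.3%, Northgate 44/185 = 23.8% → Jefferson
Jefferson wins overall and in every student group — no reversal.

No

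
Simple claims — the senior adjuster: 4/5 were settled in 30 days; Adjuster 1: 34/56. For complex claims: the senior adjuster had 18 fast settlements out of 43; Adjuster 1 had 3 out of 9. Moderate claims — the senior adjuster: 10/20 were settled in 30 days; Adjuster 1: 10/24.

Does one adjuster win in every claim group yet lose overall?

Yes

Simple: the senior adjuster 4/5 = 80.0%, Adjuster 1 34/56 = 60.7% → the senior adjuster
Complex: the senior adjuster 18/43 = 41.9%, Adjuster 1 3/9 = 33.3% → the senior adjuster
Moderate: the senior adjuster 10/20 = 50.0%, Adjuster 1 10/24 = 41.7% → the senior adjuster
Overall: the senior adjuster 32/68 = 47.1%, Adjuster 1 47/89 = 52.8% → Adjuster 1
The senior adjuster wins each claim group but Adjuster 1 wins overall — the comparison reverses. The senior adjuster's claims skew toward complex, which has a lower base rate.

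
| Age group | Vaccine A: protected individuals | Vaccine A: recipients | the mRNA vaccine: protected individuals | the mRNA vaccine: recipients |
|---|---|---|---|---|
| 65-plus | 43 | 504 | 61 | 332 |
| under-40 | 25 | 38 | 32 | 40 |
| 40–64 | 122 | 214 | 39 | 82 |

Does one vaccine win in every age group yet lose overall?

65-plus: Vaccine A 43/504 = 8.5%, the mRNA vaccine 61/332 = 18.4% → the mRNA vaccine
Under-40: Vaccine A 25/38 = 65.8%, the mRNA vaccine 32/40 = 80.0% → the mRNA vaccine
40–64: Vaccine A 122/214 = 57.0%, the mRNA vaccine 39/82 = 47.6% → Vaccine A
Overall: Vaccine A 190/756 = 25.1%, the mRNA vaccine 132/454 = 29.1% → the mRNA vaccine
Neither sweeps: Vaccine A wins 1 of 3 groups, the mRNA vaccine wins 2. The mRNA vaccine wins overall but not every group — no Simpson reversal.

No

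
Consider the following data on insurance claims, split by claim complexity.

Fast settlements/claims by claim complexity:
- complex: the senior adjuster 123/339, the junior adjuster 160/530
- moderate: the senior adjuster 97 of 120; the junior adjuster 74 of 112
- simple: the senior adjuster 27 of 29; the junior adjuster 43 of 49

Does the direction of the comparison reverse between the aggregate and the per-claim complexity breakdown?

Complex: the senior adjuster 123/339 = 36.3%, the junior adjuster 160/530 = 30.2% → the senior adjuster
Moderate: the senior adjuster 97/120 = 80.8%, the junior adjuster 74/112 = 66.1% → the senior adjuster
Simple: the senior adjuster 27/29 = 93.1%, the junior adjuster 43/49 = 87.8% → the senior adjuster
Overall: the senior adjuster 247/488 = 50.6%, the junior adjuster 277/691 = 40.1% → the senior adjuster
The senior adjuster wins overall and in every claim group — no reversal.

No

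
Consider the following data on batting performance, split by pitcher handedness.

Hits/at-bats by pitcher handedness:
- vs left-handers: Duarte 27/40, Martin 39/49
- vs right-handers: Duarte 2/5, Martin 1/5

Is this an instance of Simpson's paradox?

No

Vs left-handers: Duarte 27/40 = 67.5%, Martin 39/49 = 79.6% → Martin
Vs right-handers: Duarte 2/5 = 40.0%, Martin 1/5 = 20.0% → Duarte
Overall: Duarte 29/45 = 64.4%, Martin 40/54 = 74.1% → Martin
Neither sweeps: Duarte wins 1 of 2 groups, Martin wins 1. Martin wins overall but not every group — no Simpson reversal.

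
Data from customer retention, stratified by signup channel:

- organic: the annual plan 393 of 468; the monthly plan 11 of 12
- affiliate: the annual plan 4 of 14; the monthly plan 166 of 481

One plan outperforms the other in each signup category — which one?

Organic: the annual plan 393/468 = 84.0%, the monthly plan 11/12 = 91.7% → the monthly plan
Affiliate: the annual plan 4/14 = 28.6%, the monthly plan 166/481 = 34.5% → the monthly plan
The monthly plan has the higher rate in both groups.

the monthly plan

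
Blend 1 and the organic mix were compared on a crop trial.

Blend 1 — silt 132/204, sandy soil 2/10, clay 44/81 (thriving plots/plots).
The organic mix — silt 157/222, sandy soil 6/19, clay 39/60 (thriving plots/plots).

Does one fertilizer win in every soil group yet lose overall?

Silt: Blend 1 132/204 = 64.7%, the organic mix 157/222 = 70.7% → the organic mix
Sandy soil: Blend 1 2/10 = 20.0%, the organic mix 6/19 = 31.6% → the organic mix
Clay: Blend 1 44/81 = 54.3%, the organic mix 39/60 = 65.0% → the organic mix
Overall: Blend 1 178/295 = 60.3%, the organic mix 202/301 = 67.1% → the organic mix
The organic mix wins overall and in every soil group — no reversal.

No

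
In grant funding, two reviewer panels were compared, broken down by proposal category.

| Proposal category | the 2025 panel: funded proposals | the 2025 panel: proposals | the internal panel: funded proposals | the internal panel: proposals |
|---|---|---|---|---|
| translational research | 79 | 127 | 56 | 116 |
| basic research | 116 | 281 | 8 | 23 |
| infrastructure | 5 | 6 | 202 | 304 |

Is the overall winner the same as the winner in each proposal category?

No

Translational research: the 2025 panel 79/127 = 62.2%, the internal panel 56/116 = 48.3% → the 2025 panel
Basic research: the 2025 panel 116/281 = 41.3%, the internal panel 8/23 = 34.8% → the 2025 panel
Infrastructure: the 2025 panel 5/6 = 83.3%, the internal panel 202/304 = 66.4% → the 2025 panel
Overall: the 2025 panel 200/414 = 48.3%, the internal panel 266/443 = 60.0% → the internal panel
The 2025 panel wins each proposal group but the internal panel wins overall — the comparison reverses. The 2025 panel's proposals skew toward basic research, which has a lower base rate.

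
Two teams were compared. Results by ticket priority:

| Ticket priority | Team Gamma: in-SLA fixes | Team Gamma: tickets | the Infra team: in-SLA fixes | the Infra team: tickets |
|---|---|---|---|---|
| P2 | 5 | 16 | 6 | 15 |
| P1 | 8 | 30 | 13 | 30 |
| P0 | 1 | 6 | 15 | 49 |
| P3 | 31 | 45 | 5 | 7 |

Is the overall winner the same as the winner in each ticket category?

No

P2: Team Gamma 5/16 = 31.2%, the Infra team 6/15 = 40.0% → the Infra team
P1: Team Gamma 8/30 = 26.7%, the Infra team 13/30 = 43.3% → the Infra team
P0: Team Gamma 1/6 = 16.7%, the Infra team 15/49 = 30.6% → the Infra team
P3: Team Gamma 31/45 = 68.9%, the Infra team 5/7 = 71.4% → the Infra team
Overall: Team Gamma 45/97 = 46.4%, the Infra team 39/101 = 38.6% → Team Gamma
The Infra team wins each ticket group but Team Gamma wins overall — the comparison reverses. The Infra team's tickets skew toward P0, which has a lower base rate.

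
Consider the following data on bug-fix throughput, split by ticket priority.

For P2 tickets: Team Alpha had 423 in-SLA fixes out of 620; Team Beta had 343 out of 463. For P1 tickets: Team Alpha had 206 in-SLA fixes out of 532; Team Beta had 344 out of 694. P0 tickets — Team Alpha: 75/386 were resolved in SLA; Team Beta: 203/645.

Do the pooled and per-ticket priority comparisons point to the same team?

Yes

P2: Team Alpha 423/620 = 68.2%, Team Beta 343/463 = 74.1% → Team Beta
P1: Team Alpha 206/532 = 38.7%, Team Beta 344/694 = 49.6% → Team Beta
P0: Team Alpha 75/386 = 19.4%, Team Beta 203/645 = 31.5% → Team Beta
Overall: Team Alpha 704/1538 = 45.8%, Team Beta 890/1802 = 49.4% → Team Beta
Team Beta wins overall and in every ticket group — no reversal.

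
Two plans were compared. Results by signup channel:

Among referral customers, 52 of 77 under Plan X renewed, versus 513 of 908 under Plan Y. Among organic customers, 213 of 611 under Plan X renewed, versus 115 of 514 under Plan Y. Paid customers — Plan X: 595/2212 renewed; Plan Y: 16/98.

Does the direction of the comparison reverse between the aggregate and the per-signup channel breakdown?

Referral: Plan X 52/77 = 67.5%, Plan Y 513/908 = 56.5% → Plan X
Organic: Plan X 213/611 = 34.9%, Plan Y 115/514 = 22.4% → Plan X
Paid: Plan X 595/2212 = 26.9%, Plan Y 16/98 = 16.3% → Plan X
Overall: Plan X 860/2900 = 29.7%, Plan Y 644/1520 = 42.4% → Plan Y
Plan X wins each signup group but Plan Y wins overall — the comparison reverses. Plan X's customers skew toward paid, which has a lower base rate.

Yes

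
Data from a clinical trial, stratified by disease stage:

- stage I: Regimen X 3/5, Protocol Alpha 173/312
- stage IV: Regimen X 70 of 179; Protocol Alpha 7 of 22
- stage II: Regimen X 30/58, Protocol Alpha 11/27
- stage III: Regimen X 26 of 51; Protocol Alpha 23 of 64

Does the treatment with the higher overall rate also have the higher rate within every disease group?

No

Stage I: Regimen X 3/5 = 60.0%, Protocol Alpha 173/312 = 55.4% → Regimen X
Stage IV: Regimen X 70/179 = 39.1%, Protocol Alpha 7/22 = 31.8% → Regimen X
Stage II: Regimen X 30/58 = 51.7%, Protocol Alpha 11/27 = 40.7% → Regimen X
Stage III: Regimen X 26/51 = 51.0%, Protocol Alpha 23/64 = 35.9% → Regimen X
Overall: Regimen X 129/293 = 44.0%, Protocol Alpha 214/425 = 50.4% → Protocol Alpha
Regimen X wins each disease group but Protocol Alpha wins overall — the comparison reverses. Regimen X's patients skew toward stage IV, which has a lower base rate.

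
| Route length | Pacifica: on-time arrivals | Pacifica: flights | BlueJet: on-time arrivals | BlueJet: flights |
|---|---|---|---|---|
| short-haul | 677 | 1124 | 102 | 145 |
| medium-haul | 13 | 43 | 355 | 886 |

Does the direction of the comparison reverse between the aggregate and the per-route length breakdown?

Yes

Short-haul: Pacifica 677/1124 = 60.2%, BlueJet 102/145 = 70.3% → BlueJet
Medium-haul: Pacifica 13/43 = 30.2%, BlueJet 355/886 = 40.1% → BlueJet
Overall: Pacifica 690/1167 = 59.1%, BlueJet 457/1031 = 44.3% → Pacifica
BlueJet wins each route group but Pacifica wins overall — the comparison reverses. BlueJet's flights skew toward medium-haul, which has a lower base rate.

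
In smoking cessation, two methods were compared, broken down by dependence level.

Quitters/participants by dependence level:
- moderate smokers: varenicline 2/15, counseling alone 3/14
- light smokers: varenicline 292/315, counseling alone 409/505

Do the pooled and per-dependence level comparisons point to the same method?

No

Moderate smokers: varenicline 2/15 = 13.3%, counseling alone 3/14 = 21.4% → counseling alone
Light smokers: varenicline 292/315 = 92.7%, counseling alone 409/505 = 81.0% → varenicline
Overall: varenicline 294/330 = 89.1%, counseling alone 412/519 = 79.4% → varenicline
Neither sweeps: varenicline wins 1 of 2 groups, counseling alone wins 1. Varenicline wins overall but not every group — no Simpson reversal.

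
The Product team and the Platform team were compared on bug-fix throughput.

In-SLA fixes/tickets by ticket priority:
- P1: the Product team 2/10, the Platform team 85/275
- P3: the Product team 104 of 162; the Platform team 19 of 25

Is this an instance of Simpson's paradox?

Yes

P1: the Product team 2/10 = 20.0%, the Platform team 85/275 = 30.9% → the Platform team
P3: the Product team 104/162 = 64.2%, the Platform team 19/25 = 76.0% → the Platform team
Overall: the Product team 106/172 = 61.6%, the Platform team 104/300 = 34.7% → the Product team
The Platform team wins each ticket group but the Product team wins overall — the comparison reverses. The Platform team's tickets skew toward P1, which has a lower base rate.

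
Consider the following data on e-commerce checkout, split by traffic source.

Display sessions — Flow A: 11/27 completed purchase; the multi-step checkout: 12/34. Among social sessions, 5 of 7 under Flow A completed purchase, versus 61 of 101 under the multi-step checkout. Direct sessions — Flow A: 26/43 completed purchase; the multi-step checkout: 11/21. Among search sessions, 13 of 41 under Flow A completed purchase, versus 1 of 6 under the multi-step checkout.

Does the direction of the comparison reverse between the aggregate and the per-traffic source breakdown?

Display: Flow A 11/27 = 40.7%, the multi-step checkout 12/34 = 35.3% → Flow A
Social: Flow A 5/7 = 71.4%, the multi-step checkout 61/101 = 60.4% → Flow A
Direct: Flow A 26/43 = 60.5%, the multi-step checkout 11/21 = 52.4% → Flow A
Search: Flow A 13/41 = 31.7%, the multi-step checkout 1/6 = 16.7% → Flow A
Overall: Flow A 55/118 = 46.6%, the multi-step checkout 85/162 = 52.5% → the multi-step checkout
Flow A wins each traffic group but the multi-step checkout wins overall — the comparison reverses. Flow A's sessions skew toward search, which has a lower base rate.

Yes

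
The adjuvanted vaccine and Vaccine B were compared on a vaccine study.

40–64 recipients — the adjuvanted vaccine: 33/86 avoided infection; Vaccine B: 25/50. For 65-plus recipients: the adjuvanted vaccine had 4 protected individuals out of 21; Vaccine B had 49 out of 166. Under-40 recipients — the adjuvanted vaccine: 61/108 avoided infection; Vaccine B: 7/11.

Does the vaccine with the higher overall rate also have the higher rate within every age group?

40–64: the adjuvanted vaccine 33/86 = 38.4%, Vaccine B 25/50 = 50.0% → Vaccine B
65-plus: the adjuvanted vaccine 4/21 = 19.0%, Vaccine B 49/166 = 29.5% → Vaccine B
Under-40: the adjuvanted vaccine 61/108 = 56.5%, Vaccine B 7/11 = 63.6% → Vaccine B
Overall: the adjuvanted vaccine 98/215 = 45.6%, Vaccine B 81/227 = 35.7% → the adjuvanted vaccine
Vaccine B wins each age group but the adjuvanted vaccine wins overall — the comparison reverses. Vaccine B's recipients skew toward 65-plus, which has a lower base rate.

No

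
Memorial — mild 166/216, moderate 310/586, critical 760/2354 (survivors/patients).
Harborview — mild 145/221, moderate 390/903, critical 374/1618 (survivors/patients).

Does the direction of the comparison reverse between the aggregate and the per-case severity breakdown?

No

Mild: Memorial 166/216 = 76.9%, Harborview 145/221 = 65.6% → Memorial
Moderate: Memorial 310/586 = 52.9%, Harborview 390/903 = 43.2% → Memorial
Critical: Memorial 760/2354 = 32.3%, Harborview 374/1618 = 23.1% → Memorial
Overall: Memorial 1236/3156 = 39.2%, Harborview 909/2742 = 33.2% → Memorial
Memorial wins overall and in every case group — no reversal.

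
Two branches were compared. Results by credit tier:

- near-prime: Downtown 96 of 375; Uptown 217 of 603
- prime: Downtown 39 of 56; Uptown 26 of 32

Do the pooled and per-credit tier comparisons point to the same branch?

Yes

Near-prime: Downtown 96/375 = 25.6%, Uptown 217/603 = 36.0% → Uptown
Prime: Downtown 39/56 = 69.6%, Uptown 26/32 = 81.2% → Uptown
Overall: Downtown 135/431 = 31.3%, Uptown 243/635 = 38.3% → Uptown
Uptown wins overall and in every credit group — no reversal.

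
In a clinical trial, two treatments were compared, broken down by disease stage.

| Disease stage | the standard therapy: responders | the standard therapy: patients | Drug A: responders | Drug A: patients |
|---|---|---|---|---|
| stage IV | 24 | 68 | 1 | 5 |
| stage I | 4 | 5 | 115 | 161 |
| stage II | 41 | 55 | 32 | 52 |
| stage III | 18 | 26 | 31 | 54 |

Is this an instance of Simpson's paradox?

Stage IV: the standard therapy 24/68 = 35.3%, Drug A 1/5 = 20.0% → the standard therapy
Stage I: the standard therapy 4/5 = 80.0%, Drug A 115/161 = 71.4% → the standard therapy
Stage II: the standard therapy 41/55 = 74.5%, Drug A 32/52 = 61.5% → the standard therapy
Stage III: the standard therapy 18/26 = 69.2%, Drug A 31/54 = 57.4% → the standard therapy
Overall: the standard therapy 87/154 = 56.5%, Drug A 179/272 = 65.8% → Drug A
The standard therapy wins each disease group but Drug A wins overall — the comparison reverses. The standard therapy's patients skew toward stage IV, which has a lower base rate.

Yes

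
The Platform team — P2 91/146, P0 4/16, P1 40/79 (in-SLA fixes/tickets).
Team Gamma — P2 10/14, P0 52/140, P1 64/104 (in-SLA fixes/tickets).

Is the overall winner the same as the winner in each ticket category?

P2: the Platform team 91/146 = 62.3%, Team Gamma 10/14 = 71.4% → Team Gamma
P0: the Platform team 4/16 = 25.0%, Team Gamma 52/140 = 37.1% → Team Gamma
P1: the Platform team 40/79 = 50.6%, Team Gamma 64/104 = 61.5% → Team Gamma
Overall: the Platform team 135/241 = 56.0%, Team Gamma 126/258 = 48.8% → the Platform team
Team Gamma wins each ticket group but the Platform team wins overall — the comparison reverses. Team Gamma's tickets skew toward P0, which has a lower base rate.

No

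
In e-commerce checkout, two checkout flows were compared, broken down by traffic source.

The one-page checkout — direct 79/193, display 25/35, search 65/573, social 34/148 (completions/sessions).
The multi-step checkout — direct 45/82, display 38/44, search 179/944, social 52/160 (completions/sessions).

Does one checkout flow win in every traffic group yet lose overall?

No

Direct: the one-page checkout 79/193 = 40.9%, the multi-step checkout 45/82 = 54.9% → the multi-step checkout
Display: the one-page checkout 25/35 = 71.4%, the multi-step checkout 38/44 = 86.4% → the multi-step checkout
Search: the one-page checkout 65/573 = 11.3%, the multi-step checkout 179/944 = 19.0% → the multi-step checkout
Social: the one-page checkout 34/148 = 23.0%, the multi-step checkout 52/160 = 32.5% → the multi-step checkout
Overall: the one-page checkout 203/949 = 21.4%, the multi-step checkout 314/1230 = 25.5% → the multi-step checkout
The multi-step checkout wins overall and in every traffic group — no reversal.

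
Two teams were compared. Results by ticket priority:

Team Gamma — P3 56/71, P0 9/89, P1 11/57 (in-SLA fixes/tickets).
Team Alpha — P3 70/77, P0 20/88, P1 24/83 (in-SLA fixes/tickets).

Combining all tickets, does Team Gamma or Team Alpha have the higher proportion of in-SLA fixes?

Team Alpha

P3: Team Gamma 56/71 = 78.9%, Team Alpha 70/77 = 90.9% → Team Alpha
P0: Team Gamma 9/89 = 10.1%, Team Alpha 20/88 = 22.7% → Team Alpha
P1: Team Gamma 11/57 = 19.3%, Team Alpha 24/83 = 28.9% → Team Alpha
Overall: Team Gamma 76/217 = 35.0%, Team Alpha 114/248 = 46.0% → Team Alpha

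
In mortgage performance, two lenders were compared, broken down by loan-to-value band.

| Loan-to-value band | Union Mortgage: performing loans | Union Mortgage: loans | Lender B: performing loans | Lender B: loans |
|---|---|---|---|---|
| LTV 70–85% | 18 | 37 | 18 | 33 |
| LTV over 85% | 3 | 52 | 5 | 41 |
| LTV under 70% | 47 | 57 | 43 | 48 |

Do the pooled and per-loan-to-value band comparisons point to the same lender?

Yes

LTV 70–85%: Union Mortgage 18/37 = 48.6%, Lender B 18/33 = 54.5% → Lender B
LTV over 85%: Union Mortgage 3/52 = 5.8%, Lender B 5/41 = 12.2% → Lender B
LTV under 70%: Union Mortgage 47/57 = 82.5%, Lender B 43/48 = 89.6% → Lender B
Overall: Union Mortgage 68/146 = 46.6%, Lender B 66/122 = 54.1% → Lender B
Lender B wins overall and in every loan-to-value group — no reversal.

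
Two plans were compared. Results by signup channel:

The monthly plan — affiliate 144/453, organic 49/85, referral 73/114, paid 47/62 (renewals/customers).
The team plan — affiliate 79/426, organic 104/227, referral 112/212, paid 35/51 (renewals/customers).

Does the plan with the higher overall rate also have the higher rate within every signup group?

Yes

Affiliate: the monthly plan 144/453 = 31.8%, the team plan 79/426 = 18.5% → the monthly plan
Organic: the monthly plan 49/85 = 57.6%, the team plan 104/227 = 45.8% → the monthly plan
Referral: the monthly plan 73/114 = 64.0%, the team plan 112/212 = 52.8% → the monthly plan
Paid: the monthly plan 47/62 = 75.8%, the team plan 35/51 = 68.6% → the monthly plan
Overall: the monthly plan 313/714 = 43.8%, the team plan 330/916 = 36.0% → the monthly plan
The monthly plan wins overall and in every signup group — no reversal.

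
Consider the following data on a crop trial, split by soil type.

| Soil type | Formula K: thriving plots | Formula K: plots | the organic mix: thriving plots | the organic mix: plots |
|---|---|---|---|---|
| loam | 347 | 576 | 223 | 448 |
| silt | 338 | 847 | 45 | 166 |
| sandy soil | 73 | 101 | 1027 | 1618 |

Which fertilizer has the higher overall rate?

Loam: Formula K 347/576 = 60.2%, the organic mix 223/448 = 49.8% → Formula K
Silt: Formula K 338/847 = 39.9%, the organic mix 45/166 = 27.1% → Formula K
Sandy soil: Formula K 73/101 = 72.3%, the organic mix 1027/1618 = 63.5% → Formula K
Overall: Formula K 758/1524 = 49.7%, the organic mix 1295/2232 = 58.0% → the organic mix
(Formula K wins every soil group but the organic mix wins overall — Formula K's plots skew toward the low-rate silt group.)

the organic mix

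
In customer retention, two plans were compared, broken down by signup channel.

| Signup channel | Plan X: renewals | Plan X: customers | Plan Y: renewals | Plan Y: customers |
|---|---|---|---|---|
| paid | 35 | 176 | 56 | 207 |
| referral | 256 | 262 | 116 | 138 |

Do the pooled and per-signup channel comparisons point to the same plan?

Paid: Plan X 35/176 = 19.9%, Plan Y 56/207 = 27.1% → Plan Y
Referral: Plan X 256/262 = 97.7%, Plan Y 116/138 = 84.1% → Plan X
Overall: Plan X 291/438 = 66.4%, Plan Y 172/345 = 49.9% → Plan X
Neither sweeps: Plan X wins 1 of 2 groups, Plan Y wins 1. Plan X wins overall but not every group — no Simpson reversal.

No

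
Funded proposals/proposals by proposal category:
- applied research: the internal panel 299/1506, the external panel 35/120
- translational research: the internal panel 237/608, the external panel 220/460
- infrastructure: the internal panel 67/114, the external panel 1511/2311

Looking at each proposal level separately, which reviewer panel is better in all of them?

the external panel

Applied research: the internal panel 299/1506 = 19.9%, the external panel 35/120 = 29.2% → the external panel
Translational research: the internal panel 237/608 = 39.0%, the external panel 220/460 = 47.8% → the external panel
Infrastructure: the internal panel 67/114 = 58.8%, the external panel 1511/2311 = 65.4% → the external panel
The external panel has the higher rate in all 3 groups.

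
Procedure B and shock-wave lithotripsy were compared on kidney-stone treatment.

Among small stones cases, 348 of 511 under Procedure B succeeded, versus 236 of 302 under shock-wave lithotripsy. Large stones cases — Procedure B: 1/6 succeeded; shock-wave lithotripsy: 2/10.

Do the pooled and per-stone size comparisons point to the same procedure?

Yes

Small stones: Procedure B 348/511 = 68.1%, shock-wave lithotripsy 236/302 = 78.1% → shock-wave lithotripsy
Large stones: Procedure B 1/6 = 16.7%, shock-wave lithotripsy 2/10 = 20.0% → shock-wave lithotripsy
Overall: Procedure B 349/517 = 67.5%, shock-wave lithotripsy 238/312 = 76.3% → shock-wave lithotripsy
Shock-wave lithotripsy wins overall and in every stone group — no reversal.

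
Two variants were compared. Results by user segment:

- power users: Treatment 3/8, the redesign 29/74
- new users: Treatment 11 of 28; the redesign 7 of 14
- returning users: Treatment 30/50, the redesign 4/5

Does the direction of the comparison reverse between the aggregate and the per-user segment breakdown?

Yes

Power users: Treatment 3/8 = 37.5%, the redesign 29/74 = 39.2% → the redesign
New users: Treatment 11/28 = 39.3%, the redesign 7/14 = 50.0% → the redesign
Returning users: Treatment 30/50 = 60.0%, the redesign 4/5 = 80.0% → the redesign
Overall: Treatment 44/86 = 51.2%, the redesign 40/93 = 43.0% → Treatment
The redesign wins each user group but Treatment wins overall — the comparison reverses. The redesign's views skew toward power users, which has a lower base rate.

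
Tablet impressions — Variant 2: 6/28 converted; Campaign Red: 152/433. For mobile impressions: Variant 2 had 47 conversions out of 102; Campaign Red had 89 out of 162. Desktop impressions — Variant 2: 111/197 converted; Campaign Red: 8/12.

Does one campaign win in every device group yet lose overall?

Yes

Tablet: Variant 2 6/28 = 21.4%, Campaign Red 152/433 = 35.1% → Campaign Red
Mobile: Variant 2 47/102 = 46.1%, Campaign Red 89/162 = 54.9% → Campaign Red
Desktop: Variant 2 111/197 = 56.3%, Campaign Red 8/12 = 66.7% → Campaign Red
Overall: Variant 2 164/327 = 50.2%, Campaign Red 249/607 = 41.0% → Variant 2
Campaign Red wins each device group but Variant 2 wins overall — the comparison reverses. Campaign Red's impressions skew toward tablet, which has a lower base rate.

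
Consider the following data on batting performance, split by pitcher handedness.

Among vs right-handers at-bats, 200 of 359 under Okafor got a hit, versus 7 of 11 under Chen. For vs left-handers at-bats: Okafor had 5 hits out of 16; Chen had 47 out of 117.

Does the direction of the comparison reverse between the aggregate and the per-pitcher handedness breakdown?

Yes

Vs right-handers: Okafor 200/359 = 55.7%, Chen 7/11 = 63.6% → Chen
Vs left-handers: Okafor 5/16 = 31.2%, Chen 47/117 = 40.2% → Chen
Overall: Okafor 205/375 = 54.7%, Chen 54/128 = 42.2% → Okafor
Chen wins each pitcher group but Okafor wins overall — the comparison reverses. Chen's at-bats skew toward vs left-handers, which has a lower base rate.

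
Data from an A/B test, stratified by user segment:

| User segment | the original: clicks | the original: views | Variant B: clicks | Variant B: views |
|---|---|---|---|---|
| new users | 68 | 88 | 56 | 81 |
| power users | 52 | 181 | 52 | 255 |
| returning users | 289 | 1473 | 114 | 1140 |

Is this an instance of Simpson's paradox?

No

New users: the original 68/88 = 77.3%, Variant B 56/81 = 69.1% → the original
Power users: the original 52/181 = 28.7%, Variant B 52/255 = 20.4% → the original
Returning users: the original 289/1473 = 19.6%, Variant B 114/1140 = 10.0% → the original
Overall: the original 409/1742 = 23.5%, Variant B 222/1476 = 15.0% → the original
The original wins overall and in every user group — no reversal.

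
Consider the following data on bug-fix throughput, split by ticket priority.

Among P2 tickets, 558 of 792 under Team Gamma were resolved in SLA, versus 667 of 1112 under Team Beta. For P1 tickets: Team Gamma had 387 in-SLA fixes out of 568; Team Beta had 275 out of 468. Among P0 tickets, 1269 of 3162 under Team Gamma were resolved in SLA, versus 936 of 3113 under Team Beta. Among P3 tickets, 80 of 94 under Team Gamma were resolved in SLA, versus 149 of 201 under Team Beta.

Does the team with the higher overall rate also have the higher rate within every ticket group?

P2: Team Gamma 558/792 = 70.5%, Team Beta 667/1112 = 60.0% → Team Gamma
P1: Team Gamma 387/568 = 68.1%, Team Beta 275/468 = 58.8% → Team Gamma
P0: Team Gamma 1269/3162 = 40.1%, Team Beta 936/3113 = 30.1% → Team Gamma
P3: Team Gamma 80/94 = 85.1%, Team Beta 149/201 = 74.1% → Team Gamma
Overall: Team Gamma 2294/4616 = 49.7%, Team Beta 2027/4894 = 41.4% → Team Gamma
Team Gamma wins overall and in every ticket group — no reversal.

Yes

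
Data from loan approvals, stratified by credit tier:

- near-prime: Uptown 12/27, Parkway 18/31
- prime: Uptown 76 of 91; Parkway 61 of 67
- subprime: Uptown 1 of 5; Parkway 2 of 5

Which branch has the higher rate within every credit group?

Near-prime: Uptown 12/27 = 44.4%, Parkway 18/31 = 58.1% → Parkway
Prime: Uptown 76/91 = 83.5%, Parkway 61/67 = 91.0% → Parkway
Subprime: Uptown 1/5 = 20.0%, Parkway 2/5 = 40.0% → Parkway
Parkway has the higher rate in all 3 groups.

Parkway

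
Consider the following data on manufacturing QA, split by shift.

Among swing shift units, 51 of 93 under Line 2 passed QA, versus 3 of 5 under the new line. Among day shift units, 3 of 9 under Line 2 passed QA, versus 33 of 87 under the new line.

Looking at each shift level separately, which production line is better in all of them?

Swing shift: Line 2 51/93 = 54.8%, the new line 3/5 = 60.0% → the new line
Day shift: Line 2 3/9 = 33.3%, the new line 33/87 = 37.9% → the new line
The new line has the higher rate in both groups.

the new line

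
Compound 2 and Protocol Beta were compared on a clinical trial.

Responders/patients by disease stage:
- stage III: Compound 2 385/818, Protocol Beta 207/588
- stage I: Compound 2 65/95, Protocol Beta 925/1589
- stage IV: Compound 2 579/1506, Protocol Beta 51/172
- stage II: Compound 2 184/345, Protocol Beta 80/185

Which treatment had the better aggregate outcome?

Stage III: Compound 2 385/818 = 47.1%, Protocol Beta 207/588 = 35.2% → Compound 2
Stage I: Compound 2 65/95 = 68.4%, Protocol Beta 925/1589 = 58.2% → Compound 2
Stage IV: Compound 2 579/1506 = 38.4%, Protocol Beta 51/172 = 29.7% → Compound 2
Stage II: Compound 2 184/345 = 53.3%, Protocol Beta 80/185 = 43.2% → Compound 2
Overall: Compound 2 1213/2764 = 43.9%, Protocol Beta 1263/2534 = 49.8% → Protocol Beta
(Compound 2 wins every disease group but Protocol Beta wins overall — Compound 2's patients skew toward the low-rate stage IV group.)

Protocol Beta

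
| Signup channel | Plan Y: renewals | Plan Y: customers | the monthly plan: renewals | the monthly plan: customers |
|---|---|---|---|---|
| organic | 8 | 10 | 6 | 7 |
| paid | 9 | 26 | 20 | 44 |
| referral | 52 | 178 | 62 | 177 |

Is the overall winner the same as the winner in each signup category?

Organic: Plan Y 8/10 = 80.0%, the monthly plan 6/7 = 85.7% → the monthly plan
Paid: Plan Y 9/26 = 34.6%, the monthly plan 20/44 = 45.5% → the monthly plan
Referral: Plan Y 52/178 = 29.2%, the monthly plan 62/177 = 35.0% → the monthly plan
Overall: Plan Y 69/214 = 32.2%, the monthly plan 88/228 = 38.6% → the monthly plan
The monthly plan wins overall and in every signup group — no reversal.

Yes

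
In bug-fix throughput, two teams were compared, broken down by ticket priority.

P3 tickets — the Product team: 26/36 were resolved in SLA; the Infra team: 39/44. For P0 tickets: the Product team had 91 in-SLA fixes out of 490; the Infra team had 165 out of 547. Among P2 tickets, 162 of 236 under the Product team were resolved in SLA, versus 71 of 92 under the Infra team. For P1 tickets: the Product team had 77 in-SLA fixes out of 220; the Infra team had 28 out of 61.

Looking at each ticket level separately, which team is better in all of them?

P3: the Product team 26/36 = 72.2%, the Infra team 39/44 = 88.6% → the Infra team
P0: the Product team 91/490 = 18.6%, the Infra team 165/547 = 30.2% → the Infra team
P2: the Product team 162/236 = 68.6%, the Infra team 71/92 = 77.2% → the Infra team
P1: the Product team 77/220 = 35.0%, the Infra team 28/61 = 45.9% → the Infra team
The Infra team has the higher rate in all 4 groups.

the Infra team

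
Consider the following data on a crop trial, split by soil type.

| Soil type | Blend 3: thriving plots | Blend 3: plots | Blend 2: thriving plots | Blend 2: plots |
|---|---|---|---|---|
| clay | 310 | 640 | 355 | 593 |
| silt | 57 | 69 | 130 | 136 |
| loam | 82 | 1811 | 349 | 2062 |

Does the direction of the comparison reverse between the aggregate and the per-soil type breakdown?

Clay: Blend 3 310/640 = 48.4%, Blend 2 355/593 = 59.9% → Blend 2
Silt: Blend 3 57/69 = 82.6%, Blend 2 130/136 = 95.6% → Blend 2
Loam: Blend 3 82/1811 = 4.5%, Blend 2 349/2062 = 16.9% → Blend 2
Overall: Blend 3 449/2520 = 17.8%, Blend 2 834/2791 = 29.9% → Blend 2
Blend 2 wins overall and in every soil group — no reversal.

No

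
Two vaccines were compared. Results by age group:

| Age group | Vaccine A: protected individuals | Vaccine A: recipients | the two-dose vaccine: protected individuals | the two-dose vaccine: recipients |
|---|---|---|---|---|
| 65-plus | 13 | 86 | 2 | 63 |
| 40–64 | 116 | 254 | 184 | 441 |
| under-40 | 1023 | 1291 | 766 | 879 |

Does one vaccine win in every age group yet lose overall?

No

65-plus: Vaccine A 13/86 = 15.1%, the two-dose vaccine 2/63 = 3.2% → Vaccine A
40–64: Vaccine A 116/254 = 45.7%, the two-dose vaccine 184/441 = 41.7% → Vaccine A
Under-40: Vaccine A 1023/1291 = 79.2%, the two-dose vaccine 766/879 = 87.1% → the two-dose vaccine
Overall: Vaccine A 1152/1631 = 70.6%, the two-dose vaccine 952/1383 = 68.8% → Vaccine A
Neither sweeps: Vaccine A wins 2 of 3 groups, the two-dose vaccine wins 1. Vaccine A wins overall but not every group — no Simpson reversal.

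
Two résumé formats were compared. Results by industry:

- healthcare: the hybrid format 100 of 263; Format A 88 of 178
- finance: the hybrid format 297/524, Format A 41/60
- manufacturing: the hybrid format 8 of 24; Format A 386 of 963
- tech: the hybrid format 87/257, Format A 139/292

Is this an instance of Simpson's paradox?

Yes

Healthcare: the hybrid format 100/263 = 38.0%, Format A 88/178 = 49.4% → Format A
Finance: the hybrid format 297/524 = 56.7%, Format A 41/60 = 68.3% → Format A
Manufacturing: the hybrid format 8/24 = 33.3%, Format A 386/963 = 40.1% → Format A
Tech: the hybrid format 87/257 = 33.9%, Format A 139/292 = 47.6% → Format A
Overall: the hybrid format 492/1068 = 46.1%, Format A 654/1493 = 43.8% → the hybrid format
Format A wins each industry group but the hybrid format wins overall — the comparison reverses. Format A's applications skew toward manufacturing, which has a lower base rate.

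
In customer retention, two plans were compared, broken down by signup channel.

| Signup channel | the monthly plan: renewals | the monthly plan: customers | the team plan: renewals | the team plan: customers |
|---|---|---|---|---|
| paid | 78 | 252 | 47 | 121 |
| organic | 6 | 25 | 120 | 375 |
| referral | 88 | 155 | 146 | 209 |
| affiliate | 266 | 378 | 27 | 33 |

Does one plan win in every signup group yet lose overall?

Yes

Paid: the monthly plan 78/252 = 31.0%, the team plan 47/121 = 38.8% → the team plan
Organic: the monthly plan 6/25 = 24.0%, the team plan 120/375 = 32.0% → the team plan
Referral: the monthly plan 88/155 = 56.8%, the team plan 146/209 = 69.9% → the team plan
Affiliate: the monthly plan 266/378 = 70.4%, the team plan 27/33 = 81.8% → the team plan
Overall: the monthly plan 438/810 = 54.1%, the team plan 340/738 = 46.1% → the monthly plan
The team plan wins each signup group but the monthly plan wins overall — the comparison reverses. The team plan's customers skew toward organic, which has a lower base rate.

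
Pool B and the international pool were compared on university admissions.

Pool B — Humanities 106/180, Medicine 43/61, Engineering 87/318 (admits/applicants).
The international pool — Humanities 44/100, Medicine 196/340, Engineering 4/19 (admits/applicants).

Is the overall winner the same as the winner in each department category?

Humanities: Pool B 106/180 = 58.9%, the international pool 44/100 = 44.0% → Pool B
Medicine: Pool B 43/61 = 70.5%, the international pool 196/340 = 57.6% → Pool B
Engineering: Pool B 87/318 = 27.4%, the international pool 4/19 = 21.1% → Pool B
Overall: Pool B 236/559 = 42.2%, the international pool 244/459 = 53.2% → the international pool
Pool B wins each department group but the international pool wins overall — the comparison reverses. Pool B's applicants skew toward Engineering, which has a lower base rate.

No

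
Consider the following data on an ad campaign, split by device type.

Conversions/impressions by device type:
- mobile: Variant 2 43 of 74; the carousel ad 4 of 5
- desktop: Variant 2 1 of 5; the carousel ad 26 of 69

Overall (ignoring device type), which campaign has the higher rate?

Mobile: Variant 2 43/74 = 58.1%, the carousel ad 4/5 = 80.0% → the carousel ad
Desktop: Variant 2 1/5 = 20.0%, the carousel ad 26/69 = 37.7% → the carousel ad
Overall: Variant 2 44/79 = 55.7%, the carousel ad 30/74 = 40.5% → Variant 2
(The carousel ad wins every device group but Variant 2 wins overall — the carousel ad's impressions skew toward the low-rate desktop group.)

Variant 2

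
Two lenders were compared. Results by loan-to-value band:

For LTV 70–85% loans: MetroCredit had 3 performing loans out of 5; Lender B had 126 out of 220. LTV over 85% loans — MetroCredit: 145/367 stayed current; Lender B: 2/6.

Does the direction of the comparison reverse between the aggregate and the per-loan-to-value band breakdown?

Yes

LTV 70–85%: MetroCredit 3/5 = 60.0%, Lender B 126/220 = 57.3% → MetroCredit
LTV over 85%: MetroCredit 145/367 = 39.5%, Lender B 2/6 = 33.3% → MetroCredit
Overall: MetroCredit 148/372 = 39.8%, Lender B 128/226 = 56.6% → Lender B
MetroCredit wins each loan-to-value group but Lender B wins overall — the comparison reverses. MetroCredit's loans skew toward LTV over 85%, which has a lower base rate.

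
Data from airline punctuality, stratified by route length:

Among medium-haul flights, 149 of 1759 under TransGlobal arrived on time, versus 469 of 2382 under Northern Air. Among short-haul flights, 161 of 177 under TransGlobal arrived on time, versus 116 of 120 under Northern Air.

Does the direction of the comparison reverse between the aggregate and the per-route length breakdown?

No

Medium-haul: TransGlobal 149/1759 = 8.5%, Northern Air 469/2382 = 19.7% → Northern Air
Short-haul: TransGlobal 161/177 = 91.0%, Northern Air 116/120 = 96.7% → Northern Air
Overall: TransGlobal 310/1936 = 16.0%, Northern Air 585/2502 = 23.4% → Northern Air
Northern Air wins overall and in every route group — no reversal.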